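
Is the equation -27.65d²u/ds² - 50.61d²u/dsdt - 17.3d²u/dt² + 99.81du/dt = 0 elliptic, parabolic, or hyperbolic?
Computing B² - 4AC with A = -27.65, B = -50.61, C = -17.3: discriminant = 647.9921 (positive). Answer: hyperbolic.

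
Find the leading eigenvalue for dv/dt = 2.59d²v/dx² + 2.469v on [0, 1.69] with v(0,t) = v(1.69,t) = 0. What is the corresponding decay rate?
Eigenvalues: λₙ = 2.59n²π²/1.69² - 2.469.
First three modes:
  n=1: λ₁ = 2.59π²/1.69² - 2.469 ≈ 6.481
  n=2: λ₂ = 10.36π²/1.69² - 2.469 ≈ 33.331
  n=3: λ₃ = 23.31π²/1.69² - 2.469 ≈ 78.082
Since 2.59π²/1.69² ≈ 8.95 > 2.469, all λₙ > 0.
The n=1 mode decays slowest → dominates as t → ∞.
Asymptotic: v ~ c₁ sin(πx/1.69) e^{-λ₁t} with decay rate λ₁ ≈ 6.481.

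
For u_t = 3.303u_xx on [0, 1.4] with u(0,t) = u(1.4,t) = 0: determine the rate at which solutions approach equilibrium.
Eigenvalues: λₙ = 3.303n²π²/1.4².
First three modes:
  n=1: λ₁ = 3.303π²/1.4² ≈ 16.632
  n=2: λ₂ = 13.212π²/1.4² ≈ 66.529 (4× faster decay)
  n=3: λ₃ = 29.727π²/1.4² ≈ 149.691 (9× faster decay)
As t → ∞, higher modes decay exponentially faster. The n=1 mode dominates: u ~ c₁ sin(πx/1.4) e^{-λ₁t}.
Decay rate: λ₁ = 3.303π²/1.4² ≈ 16.632.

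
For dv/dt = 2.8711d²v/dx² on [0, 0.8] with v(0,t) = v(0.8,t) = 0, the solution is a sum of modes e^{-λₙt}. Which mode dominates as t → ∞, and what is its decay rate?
Eigenvalues: λₙ = 2.8711n²π²/0.8².
First three modes:
  n=1: λ₁ = 2.8711π²/0.8² ≈ 44.276
  n=2: λ₂ = 11.4844π²/0.8² ≈ 177.104 (4× faster decay)
  n=3: λ₃ = 25.8399π²/0.8² ≈ 398.484 (9× faster decay)
As t → ∞, higher modes decay exponentially faster. The n=1 mode dominates: v ~ c₁ sin(πx/0.8) e^{-λ₁t}.
Decay rate: λ₁ = 2.8711π²/0.8² ≈ 44.276.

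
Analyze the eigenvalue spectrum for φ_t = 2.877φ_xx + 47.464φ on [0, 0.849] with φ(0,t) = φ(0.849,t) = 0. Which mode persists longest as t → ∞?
Eigenvalues: λₙ = 2.877n²π²/0.849² - 47.464.
First three modes:
  n=1: λ₁ = 2.877π²/0.849² - 47.464 ≈ -8.071
  n=2: λ₂ = 11.508π²/0.849² - 47.464 ≈ 110.11
  n=3: λ₃ = 25.893π²/0.849² - 47.464 ≈ 307.077
Since 2.877π²/0.849² ≈ 39.393 < 47.464, λ₁ < 0.
The n=1 mode grows fastest (−λₙ is largest for n=1) → dominates.
Asymptotic: φ ~ c₁ sin(πx/0.849) e^{8.071t} (exponential growth at rate −λ₁ ≈ 8.071).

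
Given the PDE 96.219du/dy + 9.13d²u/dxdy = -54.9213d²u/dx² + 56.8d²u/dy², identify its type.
Rewriting in standard form: 54.9213d²u/dx² + 9.13d²u/dxdy - 56.8d²u/dy² + 96.219du/dy = 0. The second-order coefficients are A = 54.9213, B = 9.13, C = -56.8. Since B² - 4AC = 12561.47626 > 0, this is a hyperbolic PDE.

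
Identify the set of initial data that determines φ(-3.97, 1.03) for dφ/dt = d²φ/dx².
The entire real line. The heat equation has infinite propagation speed: any initial disturbance instantly affects all points (though exponentially small far away).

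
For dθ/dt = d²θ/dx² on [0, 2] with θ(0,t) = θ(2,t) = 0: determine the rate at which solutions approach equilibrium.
Eigenvalues: λₙ = n²π²/2².
First three modes:
  n=1: λ₁ = π²/2² ≈ 2.467
  n=2: λ₂ = 4π²/2² ≈ 9.87 (4× faster decay)
  n=3: λ₃ = 9π²/2² ≈ 22.207 (9× faster decay)
As t → ∞, higher modes decay exponentially faster. The n=1 mode dominates: θ ~ c₁ sin(πx/2) e^{-λ₁t}.
Decay rate: λ₁ = π²/2² ≈ 2.467.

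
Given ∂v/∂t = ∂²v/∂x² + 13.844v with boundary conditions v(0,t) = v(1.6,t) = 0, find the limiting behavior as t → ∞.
v grows unboundedly. Reaction dominates diffusion (r=13.844 > κπ²/L²≈3.86); solution grows exponentially.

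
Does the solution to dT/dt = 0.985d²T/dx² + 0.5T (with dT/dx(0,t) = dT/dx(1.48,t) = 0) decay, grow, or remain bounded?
T grows unboundedly. With Neumann BCs the constant mode has diffusion eigenvalue 0, so any r > 0 makes it grow like e^(0.5t); solution grows exponentially.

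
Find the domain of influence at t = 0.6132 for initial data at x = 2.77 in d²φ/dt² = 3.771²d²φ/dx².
Domain of influence: [0.4576228, 5.0823772]. Data at x = 2.77 spreads outward at speed 3.771.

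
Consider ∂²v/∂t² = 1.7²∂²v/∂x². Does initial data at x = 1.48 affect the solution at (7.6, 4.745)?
Yes. The domain of dependence is [-0.4665, 15.6665], and 1.48 ∈ [-0.4665, 15.6665].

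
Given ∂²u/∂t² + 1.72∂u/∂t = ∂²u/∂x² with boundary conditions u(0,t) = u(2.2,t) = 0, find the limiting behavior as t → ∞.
u → 0. Damping (γ=1.72) dissipates energy; oscillations decay exponentially.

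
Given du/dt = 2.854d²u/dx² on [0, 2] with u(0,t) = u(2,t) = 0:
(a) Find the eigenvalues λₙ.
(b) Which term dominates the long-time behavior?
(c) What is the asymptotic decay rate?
Eigenvalues: λₙ = 2.854n²π²/2².
First three modes:
  n=1: λ₁ = 2.854π²/2² ≈ 7.042
  n=2: λ₂ = 11.416π²/2² ≈ 28.168 (4× faster decay)
  n=3: λ₃ = 25.686π²/2² ≈ 63.378 (9× faster decay)
As t → ∞, higher modes decay exponentially faster. The n=1 mode dominates: u ~ c₁ sin(πx/2) e^{-λ₁t}.
Decay rate: λ₁ = 2.854π²/2² ≈ 7.042.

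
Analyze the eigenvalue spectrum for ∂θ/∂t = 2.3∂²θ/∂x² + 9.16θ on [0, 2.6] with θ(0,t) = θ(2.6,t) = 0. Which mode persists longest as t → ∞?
Eigenvalues: λₙ = 2.3n²π²/2.6² - 9.16.
First three modes:
  n=1: λ₁ = 2.3π²/2.6² - 9.16 ≈ -5.802
  n=2: λ₂ = 9.2π²/2.6² - 9.16 ≈ 4.272
  n=3: λ₃ = 20.7π²/2.6² - 9.16 ≈ 21.062
Since 2.3π²/2.6² ≈ 3.358 < 9.16, λ₁ < 0.
The n=1 mode grows fastest (−λₙ is largest for n=1) → dominates.
Asymptotic: θ ~ c₁ sin(πx/2.6) e^{5.802t} (exponential growth at rate −λ₁ ≈ 5.802).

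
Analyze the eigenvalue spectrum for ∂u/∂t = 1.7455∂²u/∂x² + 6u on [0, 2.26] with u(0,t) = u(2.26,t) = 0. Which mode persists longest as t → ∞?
Eigenvalues: λₙ = 1.7455n²π²/2.26² - 6.
First three modes:
  n=1: λ₁ = 1.7455π²/2.26² - 6 ≈ -2.627
  n=2: λ₂ = 6.982π²/2.26² - 6 ≈ 7.492
  n=3: λ₃ = 15.7095π²/2.26² - 6 ≈ 24.356
Since 1.7455π²/2.26² ≈ 3.373 < 6, λ₁ < 0.
The n=1 mode grows fastest (−λₙ is largest for n=1) → dominates.
Asymptotic: u ~ c₁ sin(πx/2.26) e^{2.627t} (exponential growth at rate −λ₁ ≈ 2.627).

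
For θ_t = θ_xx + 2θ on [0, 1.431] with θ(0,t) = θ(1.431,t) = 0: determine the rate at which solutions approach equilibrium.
Eigenvalues: λₙ = n²π²/1.431² - 2.
First three modes:
  n=1: λ₁ = π²/1.431² - 2 ≈ 2.82
  n=2: λ₂ = 4π²/1.431² - 2 ≈ 17.279
  n=3: λ₃ = 9π²/1.431² - 2 ≈ 41.377
Since π²/1.431² ≈ 4.82 > 2, all λₙ > 0.
The n=1 mode decays slowest → dominates as t → ∞.
Asymptotic: θ ~ c₁ sin(πx/1.431) e^{-λ₁t} with decay rate λ₁ ≈ 2.82.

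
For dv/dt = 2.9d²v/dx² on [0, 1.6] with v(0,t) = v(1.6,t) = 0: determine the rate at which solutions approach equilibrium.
Eigenvalues: λₙ = 2.9n²π²/1.6².
First three modes:
  n=1: λ₁ = 2.9π²/1.6² ≈ 11.18
  n=2: λ₂ = 11.6π²/1.6² ≈ 44.722 (4× faster decay)
  n=3: λ₃ = 26.1π²/1.6² ≈ 100.624 (9× faster decay)
As t → ∞, higher modes decay exponentially faster. The n=1 mode dominates: v ~ c₁ sin(πx/1.6) e^{-λ₁t}.
Decay rate: λ₁ = 2.9π²/1.6² ≈ 11.18.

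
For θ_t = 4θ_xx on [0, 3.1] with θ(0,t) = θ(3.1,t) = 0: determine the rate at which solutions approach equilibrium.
Eigenvalues: λₙ = 4n²π²/3.1².
First three modes:
  n=1: λ₁ = 4π²/3.1² ≈ 4.108
  n=2: λ₂ = 16π²/3.1² ≈ 16.432 (4× faster decay)
  n=3: λ₃ = 36π²/3.1² ≈ 36.973 (9× faster decay)
As t → ∞, higher modes decay exponentially faster. The n=1 mode dominates: θ ~ c₁ sin(πx/3.1) e^{-λ₁t}.
Decay rate: λ₁ = 4π²/3.1² ≈ 4.108.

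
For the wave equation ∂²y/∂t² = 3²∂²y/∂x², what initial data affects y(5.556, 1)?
Domain of dependence: [2.556, 8.556]. Signals travel at speed 3, so data within |x - 5.556| ≤ 3·1 = 3 can reach the point.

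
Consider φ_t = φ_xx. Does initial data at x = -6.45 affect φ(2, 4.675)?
Yes, for any finite x. The heat equation has infinite propagation speed, so all initial data affects all points at any t > 0.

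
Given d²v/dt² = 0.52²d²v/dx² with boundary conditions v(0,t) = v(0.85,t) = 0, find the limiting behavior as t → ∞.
v oscillates (no decay). Energy is conserved; the solution oscillates indefinitely as standing waves.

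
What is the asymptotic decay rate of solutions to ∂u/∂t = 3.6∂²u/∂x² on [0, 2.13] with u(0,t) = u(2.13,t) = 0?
Eigenvalues: λₙ = 3.6n²π²/2.13².
First three modes:
  n=1: λ₁ = 3.6π²/2.13² ≈ 7.831
  n=2: λ₂ = 14.4π²/2.13² ≈ 31.326 (4× faster decay)
  n=3: λ₃ = 32.4π²/2.13² ≈ 70.483 (9× faster decay)
As t → ∞, higher modes decay exponentially faster. The n=1 mode dominates: u ~ c₁ sin(πx/2.13) e^{-λ₁t}.
Decay rate: λ₁ = 3.6π²/2.13² ≈ 7.831.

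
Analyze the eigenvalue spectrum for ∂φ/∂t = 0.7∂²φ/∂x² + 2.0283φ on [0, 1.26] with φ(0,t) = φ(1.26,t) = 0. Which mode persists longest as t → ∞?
Eigenvalues: λₙ = 0.7n²π²/1.26² - 2.0283.
First three modes:
  n=1: λ₁ = 0.7π²/1.26² - 2.0283 ≈ 2.323
  n=2: λ₂ = 2.8π²/1.26² - 2.0283 ≈ 15.378
  n=3: λ₃ = 6.3π²/1.26² - 2.0283 ≈ 37.137
Since 0.7π²/1.26² ≈ 4.352 > 2.0283, all λₙ > 0.
The n=1 mode decays slowest → dominates as t → ∞.
Asymptotic: φ ~ c₁ sin(πx/1.26) e^{-λ₁t} with decay rate λ₁ ≈ 2.323.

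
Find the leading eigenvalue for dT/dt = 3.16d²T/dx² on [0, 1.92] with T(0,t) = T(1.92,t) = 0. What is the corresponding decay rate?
Eigenvalues: λₙ = 3.16n²π²/1.92².
First three modes:
  n=1: λ₁ = 3.16π²/1.92² ≈ 8.46
  n=2: λ₂ = 12.64π²/1.92² ≈ 33.841 (4× faster decay)
  n=3: λ₃ = 28.44π²/1.92² ≈ 76.142 (9× faster decay)
As t → ∞, higher modes decay exponentially faster. The n=1 mode dominates: T ~ c₁ sin(πx/1.92) e^{-λ₁t}.
Decay rate: λ₁ = 3.16π²/1.92² ≈ 8.46.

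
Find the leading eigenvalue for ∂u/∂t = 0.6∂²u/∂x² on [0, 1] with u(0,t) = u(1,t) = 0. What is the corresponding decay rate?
Eigenvalues: λₙ = 0.6n²π².
First three modes:
  n=1: λ₁ = 0.6π² ≈ 5.922
  n=2: λ₂ = 2.4π² ≈ 23.687 (4× faster decay)
  n=3: λ₃ = 5.4π² ≈ 53.296 (9× faster decay)
As t → ∞, higher modes decay exponentially faster. The n=1 mode dominates: u ~ c₁ sin(πx) e^{-λ₁t}.
Decay rate: λ₁ = 0.6π² ≈ 5.922.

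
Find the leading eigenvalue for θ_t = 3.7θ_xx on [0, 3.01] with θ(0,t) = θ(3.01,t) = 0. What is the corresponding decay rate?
Eigenvalues: λₙ = 3.7n²π²/3.01².
First three modes:
  n=1: λ₁ = 3.7π²/3.01² ≈ 4.031
  n=2: λ₂ = 14.8π²/3.01² ≈ 16.122 (4× faster decay)
  n=3: λ₃ = 33.3π²/3.01² ≈ 36.275 (9× faster decay)
As t → ∞, higher modes decay exponentially faster. The n=1 mode dominates: θ ~ c₁ sin(πx/3.01) e^{-λ₁t}.
Decay rate: λ₁ = 3.7π²/3.01² ≈ 4.031.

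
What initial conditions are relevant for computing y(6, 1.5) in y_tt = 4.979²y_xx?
Domain of dependence: [-1.4685, 13.4685]. Signals travel at speed 4.979, so data within |x - 6| ≤ 4.979·1.5 = 7.4685 can reach the point.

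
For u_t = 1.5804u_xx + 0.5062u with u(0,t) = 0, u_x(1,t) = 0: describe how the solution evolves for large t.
u → 0. Diffusion dominates reaction (r=0.5062 < κπ²/(4L²)≈3.9); solution decays.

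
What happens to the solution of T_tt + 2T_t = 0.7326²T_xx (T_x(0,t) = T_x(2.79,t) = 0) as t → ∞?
T → constant (steady state). Damping (γ=2) dissipates the nonconstant modes; with Neumann BCs the spatial average obeys M''+γM'=0 and tends to a finite limit.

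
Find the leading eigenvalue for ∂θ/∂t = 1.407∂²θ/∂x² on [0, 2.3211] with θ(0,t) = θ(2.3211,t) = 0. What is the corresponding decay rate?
Eigenvalues: λₙ = 1.407n²π²/2.3211².
First three modes:
  n=1: λ₁ = 1.407π²/2.3211² ≈ 2.578
  n=2: λ₂ = 5.628π²/2.3211² ≈ 10.31 (4× faster decay)
  n=3: λ₃ = 12.663π²/2.3211² ≈ 23.198 (9× faster decay)
As t → ∞, higher modes decay exponentially faster. The n=1 mode dominates: θ ~ c₁ sin(πx/2.3211) e^{-λ₁t}.
Decay rate: λ₁ = 1.407π²/2.3211² ≈ 2.578.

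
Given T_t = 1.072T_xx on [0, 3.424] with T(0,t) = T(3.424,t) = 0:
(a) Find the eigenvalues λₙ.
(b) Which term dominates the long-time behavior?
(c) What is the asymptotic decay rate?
Eigenvalues: λₙ = 1.072n²π²/3.424².
First three modes:
  n=1: λ₁ = 1.072π²/3.424² ≈ 0.902
  n=2: λ₂ = 4.288π²/3.424² ≈ 3.61 (4× faster decay)
  n=3: λ₃ = 9.648π²/3.424² ≈ 8.122 (9× faster decay)
As t → ∞, higher modes decay exponentially faster. The n=1 mode dominates: T ~ c₁ sin(πx/3.424) e^{-λ₁t}.
Decay rate: λ₁ = 1.072π²/3.424² ≈ 0.902.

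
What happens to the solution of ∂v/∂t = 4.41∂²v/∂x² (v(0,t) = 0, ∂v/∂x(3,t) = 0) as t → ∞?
v → 0. Heat escapes through the Dirichlet boundary.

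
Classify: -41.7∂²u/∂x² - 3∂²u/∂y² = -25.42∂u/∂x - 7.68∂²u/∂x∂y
Rewriting in standard form: -41.7∂²u/∂x² + 7.68∂²u/∂x∂y - 3∂²u/∂y² + 25.42∂u/∂x = 0. Elliptic (discriminant = -441.4176).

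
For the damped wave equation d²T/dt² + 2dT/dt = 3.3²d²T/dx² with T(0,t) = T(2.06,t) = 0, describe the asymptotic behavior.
T → 0. Damping (γ=2) dissipates energy; oscillations decay exponentially.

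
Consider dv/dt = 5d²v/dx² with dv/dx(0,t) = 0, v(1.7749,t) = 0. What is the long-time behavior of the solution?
As t → ∞, v → 0. Heat escapes through the Dirichlet boundary.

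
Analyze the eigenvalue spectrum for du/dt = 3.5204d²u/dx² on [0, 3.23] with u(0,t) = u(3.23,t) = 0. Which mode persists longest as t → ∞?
Eigenvalues: λₙ = 3.5204n²π²/3.23².
First three modes:
  n=1: λ₁ = 3.5204π²/3.23² ≈ 3.33
  n=2: λ₂ = 14.0816π²/3.23² ≈ 13.321 (4× faster decay)
  n=3: λ₃ = 31.6836π²/3.23² ≈ 29.973 (9× faster decay)
As t → ∞, higher modes decay exponentially faster. The n=1 mode dominates: u ~ c₁ sin(πx/3.23) e^{-λ₁t}.
Decay rate: λ₁ = 3.5204π²/3.23² ≈ 3.33.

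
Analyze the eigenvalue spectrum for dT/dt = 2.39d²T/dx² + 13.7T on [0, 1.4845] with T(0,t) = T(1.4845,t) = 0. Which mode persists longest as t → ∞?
Eigenvalues: λₙ = 2.39n²π²/1.4845² - 13.7.
First three modes:
  n=1: λ₁ = 2.39π²/1.4845² - 13.7 ≈ -2.996
  n=2: λ₂ = 9.56π²/1.4845² - 13.7 ≈ 29.115
  n=3: λ₃ = 21.51π²/1.4845² - 13.7 ≈ 82.634
Since 2.39π²/1.4845² ≈ 10.704 < 13.7, λ₁ < 0.
The n=1 mode grows fastest (−λₙ is largest for n=1) → dominates.
Asymptotic: T ~ c₁ sin(πx/1.4845) e^{2.996t} (exponential growth at rate −λ₁ ≈ 2.996).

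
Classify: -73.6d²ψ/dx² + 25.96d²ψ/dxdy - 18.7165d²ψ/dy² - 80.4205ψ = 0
Elliptic (discriminant = -4836.216).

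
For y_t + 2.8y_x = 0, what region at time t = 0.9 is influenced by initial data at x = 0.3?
At x = 2.82. The characteristic carries data from (0.3, 0) to (2.82, 0.9).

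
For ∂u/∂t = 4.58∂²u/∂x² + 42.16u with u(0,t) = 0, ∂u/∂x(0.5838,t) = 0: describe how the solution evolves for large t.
u grows unboundedly. Reaction dominates diffusion (r=42.16 > κπ²/(4L²)≈33.16); solution grows exponentially.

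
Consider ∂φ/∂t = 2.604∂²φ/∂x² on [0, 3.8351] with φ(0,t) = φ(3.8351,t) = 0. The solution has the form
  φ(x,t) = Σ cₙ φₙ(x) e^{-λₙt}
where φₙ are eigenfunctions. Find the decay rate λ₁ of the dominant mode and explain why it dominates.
Eigenvalues: λₙ = 2.604n²π²/3.8351².
First three modes:
  n=1: λ₁ = 2.604π²/3.8351² ≈ 1.747
  n=2: λ₂ = 10.416π²/3.8351² ≈ 6.99 (4× faster decay)
  n=3: λ₃ = 23.436π²/3.8351² ≈ 15.726 (9× faster decay)
As t → ∞, higher modes decay exponentially faster. The n=1 mode dominates: φ ~ c₁ sin(πx/3.8351) e^{-λ₁t}.
Decay rate: λ₁ = 2.604π²/3.8351² ≈ 1.747.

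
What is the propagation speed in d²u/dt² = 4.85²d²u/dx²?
Speed = 4.85. Information travels along characteristics x = x₀ ± 4.85t.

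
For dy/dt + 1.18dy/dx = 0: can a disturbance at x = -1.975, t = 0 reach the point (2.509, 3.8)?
Yes. The characteristic through (2.509, 3.8) passes through x = -1.975.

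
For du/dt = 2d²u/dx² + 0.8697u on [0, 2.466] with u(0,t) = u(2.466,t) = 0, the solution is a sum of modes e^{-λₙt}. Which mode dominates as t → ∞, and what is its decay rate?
Eigenvalues: λₙ = 2n²π²/2.466² - 0.8697.
First three modes:
  n=1: λ₁ = 2π²/2.466² - 0.8697 ≈ 2.376
  n=2: λ₂ = 8π²/2.466² - 0.8697 ≈ 12.114
  n=3: λ₃ = 18π²/2.466² - 0.8697 ≈ 28.344
Since 2π²/2.466² ≈ 3.246 > 0.8697, all λₙ > 0.
The n=1 mode decays slowest → dominates as t → ∞.
Asymptotic: u ~ c₁ sin(πx/2.466) e^{-λ₁t} with decay rate λ₁ ≈ 2.376.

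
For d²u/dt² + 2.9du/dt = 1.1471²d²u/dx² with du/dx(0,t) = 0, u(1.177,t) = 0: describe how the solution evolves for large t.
u → 0. Damping (γ=2.9) dissipates energy; oscillations decay exponentially.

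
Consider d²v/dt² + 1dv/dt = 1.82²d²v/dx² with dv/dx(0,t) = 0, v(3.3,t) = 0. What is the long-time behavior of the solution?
As t → ∞, v → 0. Damping (γ=1) dissipates energy; oscillations decay exponentially.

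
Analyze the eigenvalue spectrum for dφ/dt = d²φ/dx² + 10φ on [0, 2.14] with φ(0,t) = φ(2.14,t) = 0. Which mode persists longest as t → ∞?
Eigenvalues: λₙ = n²π²/2.14² - 10.
First three modes:
  n=1: λ₁ = π²/2.14² - 10 ≈ -7.845
  n=2: λ₂ = 4π²/2.14² - 10 ≈ -1.38
  n=3: λ₃ = 9π²/2.14² - 10 ≈ 9.396
Since π²/2.14² ≈ 2.155 < 10, λ₁ < 0.
The n=1 mode grows fastest (−λₙ is largest for n=1) → dominates.
Asymptotic: φ ~ c₁ sin(πx/2.14) e^{7.845t} (exponential growth at rate −λ₁ ≈ 7.845).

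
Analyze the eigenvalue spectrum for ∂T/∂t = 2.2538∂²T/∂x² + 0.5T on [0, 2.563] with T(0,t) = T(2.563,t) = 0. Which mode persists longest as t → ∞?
Eigenvalues: λₙ = 2.2538n²π²/2.563² - 0.5.
First three modes:
  n=1: λ₁ = 2.2538π²/2.563² - 0.5 ≈ 2.886
  n=2: λ₂ = 9.0152π²/2.563² - 0.5 ≈ 13.045
  n=3: λ₃ = 20.2842π²/2.563² - 0.5 ≈ 29.976
Since 2.2538π²/2.563² ≈ 3.386 > 0.5, all λₙ > 0.
The n=1 mode decays slowest → dominates as t → ∞.
Asymptotic: T ~ c₁ sin(πx/2.563) e^{-λ₁t} with decay rate λ₁ ≈ 2.886.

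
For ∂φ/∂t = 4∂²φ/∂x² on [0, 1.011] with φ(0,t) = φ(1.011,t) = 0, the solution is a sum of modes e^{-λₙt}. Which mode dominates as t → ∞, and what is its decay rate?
Eigenvalues: λₙ = 4n²π²/1.011².
First three modes:
  n=1: λ₁ = 4π²/1.011² ≈ 38.624
  n=2: λ₂ = 16π²/1.011² ≈ 154.496 (4× faster decay)
  n=3: λ₃ = 36π²/1.011² ≈ 347.616 (9× faster decay)
As t → ∞, higher modes decay exponentially faster. The n=1 mode dominates: φ ~ c₁ sin(πx/1.011) e^{-λ₁t}.
Decay rate: λ₁ = 4π²/1.011² ≈ 38.624.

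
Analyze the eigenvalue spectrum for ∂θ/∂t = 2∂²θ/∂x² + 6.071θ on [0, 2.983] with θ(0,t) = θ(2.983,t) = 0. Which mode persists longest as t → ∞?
Eigenvalues: λₙ = 2n²π²/2.983² - 6.071.
First three modes:
  n=1: λ₁ = 2π²/2.983² - 6.071 ≈ -3.853
  n=2: λ₂ = 8π²/2.983² - 6.071 ≈ 2.802
  n=3: λ₃ = 18π²/2.983² - 6.071 ≈ 13.894
Since 2π²/2.983² ≈ 2.218 < 6.071, λ₁ < 0.
The n=1 mode grows fastest (−λₙ is largest for n=1) → dominates.
Asymptotic: θ ~ c₁ sin(πx/2.983) e^{3.853t} (exponential growth at rate −λ₁ ≈ 3.853).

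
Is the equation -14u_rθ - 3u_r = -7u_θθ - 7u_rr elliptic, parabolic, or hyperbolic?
Rewriting in standard form: 7u_rr - 14u_rθ + 7u_θθ - 3u_r = 0. Computing B² - 4AC with A = 7, B = -14, C = 7: discriminant = 0 (zero). Answer: parabolic.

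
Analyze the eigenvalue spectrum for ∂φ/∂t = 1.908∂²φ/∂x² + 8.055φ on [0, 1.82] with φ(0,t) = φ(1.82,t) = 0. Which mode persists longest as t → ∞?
Eigenvalues: λₙ = 1.908n²π²/1.82² - 8.055.
First three modes:
  n=1: λ₁ = 1.908π²/1.82² - 8.055 ≈ -2.37
  n=2: λ₂ = 7.632π²/1.82² - 8.055 ≈ 14.685
  n=3: λ₃ = 17.172π²/1.82² - 8.055 ≈ 43.111
Since 1.908π²/1.82² ≈ 5.685 < 8.055, λ₁ < 0.
The n=1 mode grows fastest (−λₙ is largest for n=1) → dominates.
Asymptotic: φ ~ c₁ sin(πx/1.82) e^{2.37t} (exponential growth at rate −λ₁ ≈ 2.37).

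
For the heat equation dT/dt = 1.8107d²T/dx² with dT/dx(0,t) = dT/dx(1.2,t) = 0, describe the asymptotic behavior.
T → constant (steady state). Heat is conserved (no flux at boundaries); solution approaches the spatial average.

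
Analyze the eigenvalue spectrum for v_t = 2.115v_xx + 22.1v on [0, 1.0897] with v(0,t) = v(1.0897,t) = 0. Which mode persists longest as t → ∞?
Eigenvalues: λₙ = 2.115n²π²/1.0897² - 22.1.
First three modes:
  n=1: λ₁ = 2.115π²/1.0897² - 22.1 ≈ -4.521
  n=2: λ₂ = 8.46π²/1.0897² - 22.1 ≈ 48.216
  n=3: λ₃ = 19.035π²/1.0897² - 22.1 ≈ 136.112
Since 2.115π²/1.0897² ≈ 17.579 < 22.1, λ₁ < 0.
The n=1 mode grows fastest (−λₙ is largest for n=1) → dominates.
Asymptotic: v ~ c₁ sin(πx/1.0897) e^{4.521t} (exponential growth at rate −λ₁ ≈ 4.521).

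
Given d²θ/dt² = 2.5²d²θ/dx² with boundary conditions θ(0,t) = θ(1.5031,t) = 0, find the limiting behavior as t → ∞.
θ oscillates (no decay). Energy is conserved; the solution oscillates indefinitely as standing waves.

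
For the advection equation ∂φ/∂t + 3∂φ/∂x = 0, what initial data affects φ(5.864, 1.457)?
A single point: x = 1.493. The characteristic through (5.864, 1.457) is x - 3t = const, so x = 5.864 - 3·1.457 = 1.493.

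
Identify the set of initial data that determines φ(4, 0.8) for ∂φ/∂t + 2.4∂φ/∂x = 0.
A single point: x = 2.08. The characteristic through (4, 0.8) is x - 2.4t = const, so x = 4 - 2.4·0.8 = 2.08.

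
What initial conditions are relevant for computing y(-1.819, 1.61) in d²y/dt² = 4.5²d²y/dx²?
Domain of dependence: [-9.064, 5.426]. Signals travel at speed 4.5, so data within |x - -1.819| ≤ 4.5·1.61 = 7.245 can reach the point.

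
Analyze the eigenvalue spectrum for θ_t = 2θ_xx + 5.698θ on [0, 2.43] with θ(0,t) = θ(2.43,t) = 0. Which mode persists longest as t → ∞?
Eigenvalues: λₙ = 2n²π²/2.43² - 5.698.
First three modes:
  n=1: λ₁ = 2π²/2.43² - 5.698 ≈ -2.355
  n=2: λ₂ = 8π²/2.43² - 5.698 ≈ 7.673
  n=3: λ₃ = 18π²/2.43² - 5.698 ≈ 24.388
Since 2π²/2.43² ≈ 3.343 < 5.698, λ₁ < 0.
The n=1 mode grows fastest (−λₙ is largest for n=1) → dominates.
Asymptotic: θ ~ c₁ sin(πx/2.43) e^{2.355t} (exponential growth at rate −λ₁ ≈ 2.355).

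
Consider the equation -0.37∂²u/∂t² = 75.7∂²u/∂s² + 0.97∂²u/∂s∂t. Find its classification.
Rewriting in standard form: -75.7∂²u/∂s² - 0.97∂²u/∂s∂t - 0.37∂²u/∂t² = 0. Elliptic. (A = -75.7, B = -0.97, C = -0.37 gives B² - 4AC = -111.0951.)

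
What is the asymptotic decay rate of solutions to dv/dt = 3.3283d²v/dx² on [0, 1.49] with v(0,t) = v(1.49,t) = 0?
Eigenvalues: λₙ = 3.3283n²π²/1.49².
First three modes:
  n=1: λ₁ = 3.3283π²/1.49² ≈ 14.796
  n=2: λ₂ = 13.3132π²/1.49² ≈ 59.185 (4× faster decay)
  n=3: λ₃ = 29.9547π²/1.49² ≈ 133.166 (9× faster decay)
As t → ∞, higher modes decay exponentially faster. The n=1 mode dominates: v ~ c₁ sin(πx/1.49) e^{-λ₁t}.
Decay rate: λ₁ = 3.3283π²/1.49² ≈ 14.796.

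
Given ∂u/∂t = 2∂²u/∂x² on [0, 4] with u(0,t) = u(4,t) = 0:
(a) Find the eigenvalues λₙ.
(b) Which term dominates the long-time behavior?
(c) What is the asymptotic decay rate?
Eigenvalues: λₙ = 2n²π²/4².
First three modes:
  n=1: λ₁ = 2π²/4² ≈ 1.234
  n=2: λ₂ = 8π²/4² ≈ 4.935 (4× faster decay)
  n=3: λ₃ = 18π²/4² ≈ 11.103 (9× faster decay)
As t → ∞, higher modes decay exponentially faster. The n=1 mode dominates: u ~ c₁ sin(πx/4) e^{-λ₁t}.
Decay rate: λ₁ = 2π²/4² ≈ 1.234.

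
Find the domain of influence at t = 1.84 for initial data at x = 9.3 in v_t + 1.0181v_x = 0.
At x = 11.173304. The characteristic carries data from (9.3, 0) to (11.173304, 1.84).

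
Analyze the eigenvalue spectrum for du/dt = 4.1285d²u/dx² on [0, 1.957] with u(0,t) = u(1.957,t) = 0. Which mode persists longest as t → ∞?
Eigenvalues: λₙ = 4.1285n²π²/1.957².
First three modes:
  n=1: λ₁ = 4.1285π²/1.957² ≈ 10.639
  n=2: λ₂ = 16.514π²/1.957² ≈ 42.557 (4× faster decay)
  n=3: λ₃ = 37.1565π²/1.957² ≈ 95.753 (9× faster decay)
As t → ∞, higher modes decay exponentially faster. The n=1 mode dominates: u ~ c₁ sin(πx/1.957) e^{-λ₁t}.
Decay rate: λ₁ = 4.1285π²/1.957² ≈ 10.639.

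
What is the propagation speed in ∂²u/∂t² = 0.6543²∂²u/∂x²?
Speed = 0.6543. Information travels along characteristics x = x₀ ± 0.6543t.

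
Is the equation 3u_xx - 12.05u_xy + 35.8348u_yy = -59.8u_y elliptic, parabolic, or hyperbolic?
Rewriting in standard form: 3u_xx - 12.05u_xy + 35.8348u_yy + 59.8u_y = 0. Computing B² - 4AC with A = 3, B = -12.05, C = 35.8348: discriminant = -284.8151 (negative). Answer: elliptic.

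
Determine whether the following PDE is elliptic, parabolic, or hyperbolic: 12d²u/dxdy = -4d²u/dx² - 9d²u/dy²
Rewriting in standard form: 4d²u/dx² + 12d²u/dxdy + 9d²u/dy² = 0. Coefficients: A = 4, B = 12, C = 9. B² - 4AC = 0, which is zero, so the equation is parabolic.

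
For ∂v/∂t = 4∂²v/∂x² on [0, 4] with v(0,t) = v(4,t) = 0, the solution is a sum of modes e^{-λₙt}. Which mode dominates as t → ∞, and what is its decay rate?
Eigenvalues: λₙ = 4n²π²/4².
First three modes:
  n=1: λ₁ = 4π²/4² ≈ 2.467
  n=2: λ₂ = 16π²/4² ≈ 9.87 (4× faster decay)
  n=3: λ₃ = 36π²/4² ≈ 22.207 (9× faster decay)
As t → ∞, higher modes decay exponentially faster. The n=1 mode dominates: v ~ c₁ sin(πx/4) e^{-λ₁t}.
Decay rate: λ₁ = 4π²/4² ≈ 2.467.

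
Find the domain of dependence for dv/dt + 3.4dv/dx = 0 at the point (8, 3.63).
A single point: x = -4.342. The characteristic through (8, 3.63) is x - 3.4t = const, so x = 8 - 3.4·3.63 = -4.342.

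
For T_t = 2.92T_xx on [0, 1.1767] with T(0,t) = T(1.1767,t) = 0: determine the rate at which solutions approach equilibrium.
Eigenvalues: λₙ = 2.92n²π²/1.1767².
First three modes:
  n=1: λ₁ = 2.92π²/1.1767² ≈ 20.814
  n=2: λ₂ = 11.68π²/1.1767² ≈ 83.255 (4× faster decay)
  n=3: λ₃ = 26.28π²/1.1767² ≈ 187.324 (9× faster decay)
As t → ∞, higher modes decay exponentially faster. The n=1 mode dominates: T ~ c₁ sin(πx/1.1767) e^{-λ₁t}.
Decay rate: λ₁ = 2.92π²/1.1767² ≈ 20.814.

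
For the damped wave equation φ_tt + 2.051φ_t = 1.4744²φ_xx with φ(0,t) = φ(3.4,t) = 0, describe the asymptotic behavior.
φ → 0. Damping (γ=2.051) dissipates energy; oscillations decay exponentially.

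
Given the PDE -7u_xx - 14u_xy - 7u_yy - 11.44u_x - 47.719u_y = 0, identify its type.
The second-order coefficients are A = -7, B = -14, C = -7. Since B² - 4AC = 0 = 0, this is a parabolic PDE.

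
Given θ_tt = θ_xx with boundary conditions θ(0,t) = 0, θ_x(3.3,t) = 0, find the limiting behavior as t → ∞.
θ oscillates (no decay). Energy is conserved; the solution oscillates indefinitely as standing waves.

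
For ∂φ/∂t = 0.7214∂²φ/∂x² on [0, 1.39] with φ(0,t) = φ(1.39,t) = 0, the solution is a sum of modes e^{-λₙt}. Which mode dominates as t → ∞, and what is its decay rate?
Eigenvalues: λₙ = 0.7214n²π²/1.39².
First three modes:
  n=1: λ₁ = 0.7214π²/1.39² ≈ 3.685
  n=2: λ₂ = 2.8856π²/1.39² ≈ 14.74 (4× faster decay)
  n=3: λ₃ = 6.4926π²/1.39² ≈ 33.166 (9× faster decay)
As t → ∞, higher modes decay exponentially faster. The n=1 mode dominates: φ ~ c₁ sin(πx/1.39) e^{-λ₁t}.
Decay rate: λ₁ = 0.7214π²/1.39² ≈ 3.685.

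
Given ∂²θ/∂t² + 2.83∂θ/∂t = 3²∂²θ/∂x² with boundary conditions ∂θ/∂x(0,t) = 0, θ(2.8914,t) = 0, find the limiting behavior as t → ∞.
θ → 0. Damping (γ=2.83) dissipates energy; oscillations decay exponentially.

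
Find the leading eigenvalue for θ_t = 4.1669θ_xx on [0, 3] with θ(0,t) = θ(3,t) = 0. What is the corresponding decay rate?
Eigenvalues: λₙ = 4.1669n²π²/3².
First three modes:
  n=1: λ₁ = 4.1669π²/3² ≈ 4.57
  n=2: λ₂ = 16.6676π²/3² ≈ 18.278 (4× faster decay)
  n=3: λ₃ = 37.5021π²/3² ≈ 41.126 (9× faster decay)
As t → ∞, higher modes decay exponentially faster. The n=1 mode dominates: θ ~ c₁ sin(πx/3) e^{-λ₁t}.
Decay rate: λ₁ = 4.1669π²/3² ≈ 4.57.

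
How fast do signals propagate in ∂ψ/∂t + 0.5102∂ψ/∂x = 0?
Speed = 0.5102. Information travels along x - 0.5102t = const (rightward).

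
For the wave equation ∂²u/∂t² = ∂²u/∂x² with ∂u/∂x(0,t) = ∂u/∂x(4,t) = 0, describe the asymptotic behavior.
u oscillates about a mean that drifts linearly in t (generically unbounded; no decay). There is no damping, so the nonconstant modes persist as standing waves (energy conserved, no decay). But with Neumann conditions at both ends the constant mode has eigenvalue 0: the spatial mean M(t) of u satisfies M'' = 0, so M(t) = M(0) + M'(0)·t. Unless the initial velocity has zero mean (∫u_t(x,0)dx = 0), the solution grows linearly in t (unbounded, though not exponentially); if it does have zero mean, the solution stays bounded and simply oscillates.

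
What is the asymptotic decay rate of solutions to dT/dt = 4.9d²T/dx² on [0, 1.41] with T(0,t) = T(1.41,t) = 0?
Eigenvalues: λₙ = 4.9n²π²/1.41².
First three modes:
  n=1: λ₁ = 4.9π²/1.41² ≈ 24.325
  n=2: λ₂ = 19.6π²/1.41² ≈ 97.301 (4× faster decay)
  n=3: λ₃ = 44.1π²/1.41² ≈ 218.927 (9× faster decay)
As t → ∞, higher modes decay exponentially faster. The n=1 mode dominates: T ~ c₁ sin(πx/1.41) e^{-λ₁t}.
Decay rate: λ₁ = 4.9π²/1.41² ≈ 24.325.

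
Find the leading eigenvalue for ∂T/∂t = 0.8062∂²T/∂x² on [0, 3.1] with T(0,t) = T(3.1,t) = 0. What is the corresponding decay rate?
Eigenvalues: λₙ = 0.8062n²π²/3.1².
First three modes:
  n=1: λ₁ = 0.8062π²/3.1² ≈ 0.828
  n=2: λ₂ = 3.2248π²/3.1² ≈ 3.312 (4× faster decay)
  n=3: λ₃ = 7.2558π²/3.1² ≈ 7.452 (9× faster decay)
As t → ∞, higher modes decay exponentially faster. The n=1 mode dominates: T ~ c₁ sin(πx/3.1) e^{-λ₁t}.
Decay rate: λ₁ = 0.8062π²/3.1² ≈ 0.828.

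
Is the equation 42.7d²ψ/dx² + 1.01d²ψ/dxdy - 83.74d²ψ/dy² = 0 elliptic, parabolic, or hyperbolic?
Computing B² - 4AC with A = 42.7, B = 1.01, C = -83.74: discriminant = 14303.8121 (positive). Answer: hyperbolic.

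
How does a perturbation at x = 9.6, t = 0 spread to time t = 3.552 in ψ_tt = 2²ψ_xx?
Domain of influence: [2.496, 16.704]. Data at x = 9.6 spreads outward at speed 2.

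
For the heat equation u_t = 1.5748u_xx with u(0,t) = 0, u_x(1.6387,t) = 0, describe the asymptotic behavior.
u → 0. Heat escapes through the Dirichlet boundary.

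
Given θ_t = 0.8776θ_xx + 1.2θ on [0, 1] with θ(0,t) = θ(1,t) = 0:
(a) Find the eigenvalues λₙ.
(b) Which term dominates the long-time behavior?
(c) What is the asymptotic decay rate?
Eigenvalues: λₙ = 0.8776n²π²/1² - 1.2.
First three modes:
  n=1: λ₁ = 0.8776π² - 1.2 ≈ 7.462
  n=2: λ₂ = 3.5104π² - 1.2 ≈ 33.446
  n=3: λ₃ = 7.8984π² - 1.2 ≈ 76.754
Since 0.8776π² ≈ 8.662 > 1.2, all λₙ > 0.
The n=1 mode decays slowest → dominates as t → ∞.
Asymptotic: θ ~ c₁ sin(πx/1) e^{-λ₁t} with decay rate λ₁ ≈ 7.462.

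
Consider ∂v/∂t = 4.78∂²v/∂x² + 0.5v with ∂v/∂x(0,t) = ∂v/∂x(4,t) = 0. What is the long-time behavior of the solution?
As t → ∞, v grows unboundedly. With Neumann BCs the constant mode has diffusion eigenvalue 0, so any r > 0 makes it grow like e^(0.5t); solution grows exponentially.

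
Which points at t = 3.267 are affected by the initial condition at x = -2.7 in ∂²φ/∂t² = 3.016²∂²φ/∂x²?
Domain of influence: [-12.553272, 7.153272]. Data at x = -2.7 spreads outward at speed 3.016.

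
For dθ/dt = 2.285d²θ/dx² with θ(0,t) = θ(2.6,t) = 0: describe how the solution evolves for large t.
θ → 0. Heat diffuses out through both boundaries.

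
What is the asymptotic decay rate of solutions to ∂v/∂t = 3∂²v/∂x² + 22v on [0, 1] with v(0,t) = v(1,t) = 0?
Eigenvalues: λₙ = 3n²π²/1² - 22.
First three modes:
  n=1: λ₁ = 3π² - 22 ≈ 7.609
  n=2: λ₂ = 12π² - 22 ≈ 96.435
  n=3: λ₃ = 27π² - 22 ≈ 244.479
Since 3π² ≈ 29.609 > 22, all λₙ > 0.
The n=1 mode decays slowest → dominates as t → ∞.
Asymptotic: v ~ c₁ sin(πx/1) e^{-λ₁t} with decay rate λ₁ ≈ 7.609.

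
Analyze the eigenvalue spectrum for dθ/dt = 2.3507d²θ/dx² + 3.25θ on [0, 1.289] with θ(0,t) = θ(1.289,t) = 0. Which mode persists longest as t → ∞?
Eigenvalues: λₙ = 2.3507n²π²/1.289² - 3.25.
First three modes:
  n=1: λ₁ = 2.3507π²/1.289² - 3.25 ≈ 10.713
  n=2: λ₂ = 9.4028π²/1.289² - 3.25 ≈ 52.604
  n=3: λ₃ = 21.1563π²/1.289² - 3.25 ≈ 122.421
Since 2.3507π²/1.289² ≈ 13.963 > 3.25, all λₙ > 0.
The n=1 mode decays slowest → dominates as t → ∞.
Asymptotic: θ ~ c₁ sin(πx/1.289) e^{-λ₁t} with decay rate λ₁ ≈ 10.713.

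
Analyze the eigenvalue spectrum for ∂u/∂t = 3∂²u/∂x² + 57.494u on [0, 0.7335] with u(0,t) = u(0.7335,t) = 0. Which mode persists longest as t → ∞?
Eigenvalues: λₙ = 3n²π²/0.7335² - 57.494.
First three modes:
  n=1: λ₁ = 3π²/0.7335² - 57.494 ≈ -2.461
  n=2: λ₂ = 12π²/0.7335² - 57.494 ≈ 162.637
  n=3: λ₃ = 27π²/0.7335² - 57.494 ≈ 437.8
Since 3π²/0.7335² ≈ 55.033 < 57.494, λ₁ < 0.
The n=1 mode grows fastest (−λₙ is largest for n=1) → dominates.
Asymptotic: u ~ c₁ sin(πx/0.7335) e^{2.461t} (exponential growth at rate −λ₁ ≈ 2.461).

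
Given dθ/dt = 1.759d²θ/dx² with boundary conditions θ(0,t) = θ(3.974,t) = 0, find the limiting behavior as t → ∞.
θ → 0. Heat diffuses out through both boundaries.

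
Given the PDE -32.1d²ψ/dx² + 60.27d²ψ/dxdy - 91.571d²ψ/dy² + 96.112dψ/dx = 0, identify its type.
The second-order coefficients are A = -32.1, B = 60.27, C = -91.571. Since B² - 4AC = -8125.2435 < 0, this is an elliptic PDE.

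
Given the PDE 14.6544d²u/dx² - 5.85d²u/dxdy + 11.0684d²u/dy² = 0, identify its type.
The second-order coefficients are A = 14.6544, B = -5.85, C = 11.0684. Since B² - 4AC = -614.58054384 < 0, this is an elliptic PDE.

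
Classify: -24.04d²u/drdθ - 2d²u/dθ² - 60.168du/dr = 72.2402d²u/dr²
Rewriting in standard form: -72.2402d²u/dr² - 24.04d²u/drdθ - 2d²u/dθ² - 60.168du/dr = 0. Parabolic (discriminant = 0).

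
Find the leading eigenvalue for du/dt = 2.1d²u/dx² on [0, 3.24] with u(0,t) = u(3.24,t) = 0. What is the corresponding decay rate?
Eigenvalues: λₙ = 2.1n²π²/3.24².
First three modes:
  n=1: λ₁ = 2.1π²/3.24² ≈ 1.974
  n=2: λ₂ = 8.4π²/3.24² ≈ 7.897 (4× faster decay)
  n=3: λ₃ = 18.9π²/3.24² ≈ 17.769 (9× faster decay)
As t → ∞, higher modes decay exponentially faster. The n=1 mode dominates: u ~ c₁ sin(πx/3.24) e^{-λ₁t}.
Decay rate: λ₁ = 2.1π²/3.24² ≈ 1.974.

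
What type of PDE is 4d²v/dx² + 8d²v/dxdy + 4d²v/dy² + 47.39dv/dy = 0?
With A = 4, B = 8, C = 4, the discriminant is 0. This is a parabolic PDE.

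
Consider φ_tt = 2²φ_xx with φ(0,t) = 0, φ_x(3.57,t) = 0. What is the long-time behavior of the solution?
As t → ∞, φ oscillates (no decay). Energy is conserved; the solution oscillates indefinitely as standing waves.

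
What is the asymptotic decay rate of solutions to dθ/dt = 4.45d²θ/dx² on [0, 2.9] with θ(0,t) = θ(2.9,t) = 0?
Eigenvalues: λₙ = 4.45n²π²/2.9².
First three modes:
  n=1: λ₁ = 4.45π²/2.9² ≈ 5.222
  n=2: λ₂ = 17.8π²/2.9² ≈ 20.889 (4× faster decay)
  n=3: λ₃ = 40.05π²/2.9² ≈ 47.001 (9× faster decay)
As t → ∞, higher modes decay exponentially faster. The n=1 mode dominates: θ ~ c₁ sin(πx/2.9) e^{-λ₁t}.
Decay rate: λ₁ = 4.45π²/2.9² ≈ 5.222.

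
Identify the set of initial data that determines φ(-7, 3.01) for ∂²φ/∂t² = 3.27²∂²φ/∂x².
Domain of dependence: [-16.8427, 2.8427]. Signals travel at speed 3.27, so data within |x - -7| ≤ 3.27·3.01 = 9.8427 can reach the point.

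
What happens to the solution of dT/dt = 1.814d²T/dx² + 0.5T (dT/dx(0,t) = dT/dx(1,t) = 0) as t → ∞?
T grows unboundedly. With Neumann BCs the constant mode has diffusion eigenvalue 0, so any r > 0 makes it grow like e^(0.5t); solution grows exponentially.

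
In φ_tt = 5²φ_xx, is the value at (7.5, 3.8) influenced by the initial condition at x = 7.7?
Yes. The domain of dependence is [-11.5, 26.5], and 7.7 ∈ [-11.5, 26.5].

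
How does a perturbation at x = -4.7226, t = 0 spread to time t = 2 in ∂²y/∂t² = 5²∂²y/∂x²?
Domain of influence: [-14.7226, 5.2774]. Data at x = -4.7226 spreads outward at speed 5.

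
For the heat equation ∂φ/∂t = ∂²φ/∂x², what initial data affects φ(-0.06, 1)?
The entire real line. The heat equation has infinite propagation speed: any initial disturbance instantly affects all points (though exponentially small far away).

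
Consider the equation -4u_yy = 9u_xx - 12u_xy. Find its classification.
Rewriting in standard form: -9u_xx + 12u_xy - 4u_yy = 0. Parabolic. (A = -9, B = 12, C = -4 gives B² - 4AC = 0.)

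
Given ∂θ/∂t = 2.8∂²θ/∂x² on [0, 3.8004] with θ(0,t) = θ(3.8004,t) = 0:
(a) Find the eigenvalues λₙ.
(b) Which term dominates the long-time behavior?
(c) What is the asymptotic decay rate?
Eigenvalues: λₙ = 2.8n²π²/3.8004².
First three modes:
  n=1: λ₁ = 2.8π²/3.8004² ≈ 1.913
  n=2: λ₂ = 11.2π²/3.8004² ≈ 7.653 (4× faster decay)
  n=3: λ₃ = 25.2π²/3.8004² ≈ 17.22 (9× faster decay)
As t → ∞, higher modes decay exponentially faster. The n=1 mode dominates: θ ~ c₁ sin(πx/3.8004) e^{-λ₁t}.
Decay rate: λ₁ = 2.8π²/3.8004² ≈ 1.913.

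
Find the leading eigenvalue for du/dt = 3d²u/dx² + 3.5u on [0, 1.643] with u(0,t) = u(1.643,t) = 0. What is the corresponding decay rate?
Eigenvalues: λₙ = 3n²π²/1.643² - 3.5.
First three modes:
  n=1: λ₁ = 3π²/1.643² - 3.5 ≈ 7.468
  n=2: λ₂ = 12π²/1.643² - 3.5 ≈ 40.374
  n=3: λ₃ = 27π²/1.643² - 3.5 ≈ 95.216
Since 3π²/1.643² ≈ 10.968 > 3.5, all λₙ > 0.
The n=1 mode decays slowest → dominates as t → ∞.
Asymptotic: u ~ c₁ sin(πx/1.643) e^{-λ₁t} with decay rate λ₁ ≈ 7.468.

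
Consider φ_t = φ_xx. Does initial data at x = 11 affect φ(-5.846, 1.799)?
Yes, for any finite x. The heat equation has infinite propagation speed, so all initial data affects all points at any t > 0.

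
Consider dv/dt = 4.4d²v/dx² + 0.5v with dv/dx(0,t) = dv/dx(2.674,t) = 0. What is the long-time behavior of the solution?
As t → ∞, v grows unboundedly. With Neumann BCs the constant mode has diffusion eigenvalue 0, so any r > 0 makes it grow like e^(0.5t); solution grows exponentially.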